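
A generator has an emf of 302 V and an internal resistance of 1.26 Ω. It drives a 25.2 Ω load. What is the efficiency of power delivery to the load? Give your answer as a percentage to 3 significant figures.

The source delivers εI, of which I²R reaches the load and I²r is lost; since I is common, η = R/(R+r).
η = R / (R + r) = 25.2 / (25.2 + 1.26) = 0.9524

95.2 %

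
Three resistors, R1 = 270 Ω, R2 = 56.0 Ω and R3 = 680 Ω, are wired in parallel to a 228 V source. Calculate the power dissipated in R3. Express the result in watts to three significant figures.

Every branch has 228 V across it, so for R3 the power is simply V²/R.
P_R3 = V² / R3 = (228)² / 680 Ω = 76.45 W

76.4 W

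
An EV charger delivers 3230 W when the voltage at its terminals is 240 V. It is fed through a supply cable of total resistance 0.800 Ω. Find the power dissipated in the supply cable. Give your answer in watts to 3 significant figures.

The supply cable is a series resistance carrying the load current; its dissipation is I²R_line.
I = P / V = 3230 / 240 = 13.46 A through the supply cable.
P_line = I² R_line = (13.46)² × 0.800 = 144.9 W

145 W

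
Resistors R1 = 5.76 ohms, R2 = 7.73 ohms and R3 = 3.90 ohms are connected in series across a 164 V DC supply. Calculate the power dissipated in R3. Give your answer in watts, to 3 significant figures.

347 W

Since the resistors are in series they all carry the loop current I = V/R_total; the power in any one is I²R.
R_total = 5.76 + 7.73 + 3.90 = 17.39 Ω
I = V / R_total = 164 / 17.39 = 9.431 A
P_R3 = I² × R3 = (9.431)² × 3.90 = 346.9 W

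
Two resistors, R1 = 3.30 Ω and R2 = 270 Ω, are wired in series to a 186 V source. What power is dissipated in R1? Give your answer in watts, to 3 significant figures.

Series elements share the same current, so find I first, then use P = I²R.
R_total = 3.30 + 270 = 273.3 Ω
I = V / R_total = 186 / 273.3 = 0.6806 A
P_R1 = I² × R1 = (0.6806)² × 3.30 = 1.528 W

1.53 W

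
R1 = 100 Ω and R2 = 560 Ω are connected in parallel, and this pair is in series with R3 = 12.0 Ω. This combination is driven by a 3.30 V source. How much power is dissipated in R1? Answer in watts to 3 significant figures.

Reduce the parallel combination to a single R_p; the circuit then becomes R_p in series with the remaining resistor.
R_p = (100×560)/(100+560) = 84.85 Ω
R_total = R_p + 12.0 = 84.85 + 12.0 = 96.85 Ω
I = V / R_total = 3.30 / 96.85 = 0.03407 A
Voltage across the parallel pair: V_p = I × R_p = 0.03407 × 84.85 = 2.891 V
R1 has V_p across it, so P = V_p²/R1.
P_R1 = (2.891)² / 100 = 0.08359 W

0.0836 W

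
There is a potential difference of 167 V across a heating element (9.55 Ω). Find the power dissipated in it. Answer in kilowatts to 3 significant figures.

With V across and R both known, P = V²/R gives the dissipation directly.
P = (167 V)² / 9.55 Ω = 2920 W

2.92 kW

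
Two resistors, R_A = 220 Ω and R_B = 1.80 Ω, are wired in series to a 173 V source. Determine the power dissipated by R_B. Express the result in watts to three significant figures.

Since the resistors are in series they all carry the loop current I = V/R_total; the power in any one is I²R.
R_total = 220 + 1.80 = 221.8 Ω
I = V / R_total = 173 / 221.8 = 0.7800 A
P_R_B = I² × R_B = (0.7800)² × 1.80 = 1.095 W

1.10 W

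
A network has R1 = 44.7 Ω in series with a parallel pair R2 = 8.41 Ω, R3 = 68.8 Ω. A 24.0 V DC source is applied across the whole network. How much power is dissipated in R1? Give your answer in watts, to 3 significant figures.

First combine the parallel branches into one equivalent R_p, then R1 + R_p is a series pair.
R_p = (8.41×68.8)/(8.41+68.8) = 7.494 Ω
R_total = 44.7 + 7.494 = 52.19 Ω
I = V / R_total = 24.0 / 52.19 = 0.4598 A
R1 is in the main series path, so its power is I²R1.
P_R1 = (0.4598)² × 44.7 = 9.451 W

9.45 W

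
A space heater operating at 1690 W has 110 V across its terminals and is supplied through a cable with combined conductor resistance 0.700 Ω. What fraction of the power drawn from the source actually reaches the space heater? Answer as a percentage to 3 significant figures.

91.1 %

I = P / V = 1690 / 110 = 15.36 A through the cable.
P_line = I² R_line = (15.36)² × 0.700 = 165.2 W
P_source = P_load + P_line = 1690 + 165.2 = 1855 W
η = P_load / P_source = 1690 / 1855 = 0.9109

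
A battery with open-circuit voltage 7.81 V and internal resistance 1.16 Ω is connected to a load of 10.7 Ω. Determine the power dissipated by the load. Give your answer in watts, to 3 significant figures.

Load and internal resistance form a series loop — compute the loop current, then the load power via I²R.
I = ε / (r + R) = 7.81 / (1.16 + 10.7) = 0.6585 A
P_load = I² R = (0.6585)² × 10.7 = 4.640 W

4.64 W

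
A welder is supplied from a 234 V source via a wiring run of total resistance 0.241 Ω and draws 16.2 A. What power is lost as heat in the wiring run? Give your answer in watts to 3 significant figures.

63.2 W

The wiring run and load are in series, so the same current flows in both; the loss is I²R_line.
The wiring run carries the full 16.2 A.
P_line = I² R_line = (16.20)² × 0.241 = 63.25 W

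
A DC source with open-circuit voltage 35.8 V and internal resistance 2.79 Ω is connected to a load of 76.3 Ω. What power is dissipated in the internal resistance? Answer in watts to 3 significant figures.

0.572 W

The internal resistance carries the same current as the load; P_int = I²r.
I = ε / (r + R) = 35.8 / (2.79 + 76.3) = 0.4526 A
P_int = I² r = (0.4526)² × 2.79 = 0.5716 W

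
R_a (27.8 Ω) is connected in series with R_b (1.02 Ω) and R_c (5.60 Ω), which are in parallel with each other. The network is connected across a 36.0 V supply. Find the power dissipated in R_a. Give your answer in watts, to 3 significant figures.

43.9 W

Replace R_b and R_c with their parallel equivalent so the circuit becomes R_a in series with R_p.
R_p = (1.02×5.60)/(1.02+5.60) = 0.8628 Ω
R_total = 27.8 + 0.8628 = 28.66 Ω
I = V / R_total = 36.0 / 28.66 = 1.256 A
The full supply current passes through R_a: P = I²R.
P_R_a = (1.256)² × 27.8 = 43.85 W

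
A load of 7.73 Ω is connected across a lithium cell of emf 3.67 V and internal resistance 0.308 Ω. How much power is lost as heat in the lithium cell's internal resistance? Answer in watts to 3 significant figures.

The internal resistance carries the same current as the load; P_int = I²r.
I = ε / (r + R) = 3.67 / (0.308 + 7.73) = 0.4566 A
P_int = I² r = (0.4566)² × 0.308 = 0.06421 W

0.0642 W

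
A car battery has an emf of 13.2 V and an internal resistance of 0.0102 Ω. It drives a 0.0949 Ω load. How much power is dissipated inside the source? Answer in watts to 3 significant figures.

r is in series with the load, so it carries the full circuit current — the loss in it is I²r.
I = ε / (r + R) = 13.2 / (0.0102 + 0.0949) = 125.6 A
P_int = I² r = (125.6)² × 0.0102 = 160.9 W

161 W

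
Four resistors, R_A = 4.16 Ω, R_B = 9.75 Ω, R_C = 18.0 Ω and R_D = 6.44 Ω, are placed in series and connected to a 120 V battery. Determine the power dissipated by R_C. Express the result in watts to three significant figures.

Since the resistors are in series they all carry the loop current I = V/R_total; the power in any one is I²R.
R_total = 4.16 + 9.75 + 18.0 + 6.44 = 38.35 Ω
I = V / R_total = 120 / 38.35 = 3.129 A
P_R_C = I² × R_C = (3.129)² × 18.0 = 176.2 W

176 W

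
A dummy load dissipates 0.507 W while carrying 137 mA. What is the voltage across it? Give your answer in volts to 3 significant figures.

3.70 V

Inverting the appropriate power form: V = P / I.
V = 0.507 / 0.1370 = 3.701 V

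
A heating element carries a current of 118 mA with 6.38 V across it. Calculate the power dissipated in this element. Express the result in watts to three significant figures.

0.753 W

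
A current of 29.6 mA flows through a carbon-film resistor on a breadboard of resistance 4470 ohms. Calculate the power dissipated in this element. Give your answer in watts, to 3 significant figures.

3.92 W

With I and R stated, P = I²R applies in one step.
P = (0.02960 A)² × 4470 Ω = 3.916 W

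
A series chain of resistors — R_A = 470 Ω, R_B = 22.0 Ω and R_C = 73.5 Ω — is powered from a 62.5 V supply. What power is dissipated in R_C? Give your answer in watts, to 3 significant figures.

Series elements share the same current, so find I first, then use P = I²R.
R_total = 470 + 22.0 + 73.5 = 565.5 Ω
I = V / R_total = 62.5 / 565.5 = 0.1105 A
P_R_C = I² × R_C = (0.1105)² × 73.5 = 0.8978 W

0.898 W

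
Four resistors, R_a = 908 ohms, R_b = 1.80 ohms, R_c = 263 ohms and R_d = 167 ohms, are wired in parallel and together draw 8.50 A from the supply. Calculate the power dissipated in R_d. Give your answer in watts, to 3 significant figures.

Parallel branches share V, not I — compute V via R_eq, then use V²/R for the target branch.
1/R_eq = 1/908 + 1/1.80 + 1/263 + 1/167 ⇒ R_eq = 1.765 Ω
V = I_total × R_eq = 8.500 × 1.765 = 15.01 V
P_R_d = V² / R_d = (15.01)² / 167 = 1.348 W

1.35 W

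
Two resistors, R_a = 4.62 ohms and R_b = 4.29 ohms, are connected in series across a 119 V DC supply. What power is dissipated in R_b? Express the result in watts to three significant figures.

765 W

Since the resistors are in series they all carry the loop current I = V/R_total; the power in any one is I²R.
R_total = 4.62 + 4.29 = 8.910 Ω
I = V / R_total = 119 / 8.910 = 13.36 A
P_R_b = I² × R_b = (13.36)² × 4.29 = 765.2 W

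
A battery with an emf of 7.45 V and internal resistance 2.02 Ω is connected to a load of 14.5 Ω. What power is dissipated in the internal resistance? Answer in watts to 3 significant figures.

The internal resistance carries the same current as the load; P_int = I²r.
I = ε / (r + R) = 7.45 / (2.02 + 14.5) = 0.4510 A
P_int = I² r = (0.4510)² × 2.02 = 0.4108 W

0.411 W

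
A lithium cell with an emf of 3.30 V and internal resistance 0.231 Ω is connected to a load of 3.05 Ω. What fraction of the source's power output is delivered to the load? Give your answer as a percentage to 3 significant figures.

93.0 %

Both r and R carry the same current, so the power split is just the resistance split: η = R/(R+r).
η = R / (R + r) = 3.05 / (3.05 + 0.231) = 0.9296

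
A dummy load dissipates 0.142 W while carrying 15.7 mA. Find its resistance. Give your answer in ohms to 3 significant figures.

From P = V I = I²R = V²/R, with the two given quantities we get R = P / I².
R = 0.142 / (0.01570)² = 576.1 Ω

576 Ω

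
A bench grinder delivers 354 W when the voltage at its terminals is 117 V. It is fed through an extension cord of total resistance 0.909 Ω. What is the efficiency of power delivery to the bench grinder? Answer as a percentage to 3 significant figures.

I = P / V = 354 / 117 = 3.026 A through the extension cord.
P_line = I² R_line = (3.026)² × 0.909 = 8.321 W
P_source = P_load + P_line = 354.0 + 8.321 = 362.3 W
η = P_load / P_source = 354.0 / 362.3 = 0.9770

97.7 %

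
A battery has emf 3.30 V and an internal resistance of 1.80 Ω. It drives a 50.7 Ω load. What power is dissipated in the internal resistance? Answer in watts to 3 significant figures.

0.00711 W

The source's internal resistance is just another series element carrying I; its dissipation is I²r.
I = ε / (r + R) = 3.30 / (1.80 + 50.7) = 0.06286 A
P_int = I² r = (0.06286)² × 1.80 = 0.007112 W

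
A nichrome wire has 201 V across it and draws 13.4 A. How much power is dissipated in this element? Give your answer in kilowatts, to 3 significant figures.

V and I are known directly — P = V I, no intermediate step needed.
P = 201 V × 13.40 A = 2693 W

2.69 kW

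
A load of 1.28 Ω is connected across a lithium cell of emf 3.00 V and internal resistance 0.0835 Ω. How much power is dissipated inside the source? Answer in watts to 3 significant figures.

Internal loss is I²r, with I set by the total series resistance r+R.
I = ε / (r + R) = 3.00 / (0.0835 + 1.28) = 2.200 A
P_int = I² r = (2.200)² × 0.0835 = 0.4042 W

0.404 W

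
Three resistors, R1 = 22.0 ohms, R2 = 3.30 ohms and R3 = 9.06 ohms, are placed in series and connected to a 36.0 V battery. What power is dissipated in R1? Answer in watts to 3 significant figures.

24.2 W

Every series element carries the same I. Get I from the total resistance, then P = I² × R1.
R_total = 22.0 + 3.30 + 9.06 = 34.36 Ω
I = V / R_total = 36.0 / 34.36 = 1.048 A
P_R1 = I² × R1 = (1.048)² × 22.0 = 24.15 W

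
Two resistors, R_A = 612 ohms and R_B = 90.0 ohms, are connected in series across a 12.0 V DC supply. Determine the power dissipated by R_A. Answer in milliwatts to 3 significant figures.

179 mW

In a series string the same current flows through every resistor — find that current, then P = I²R for the one we want.
R_total = 612 + 90.0 = 702.0 Ω
I = V / R_total = 12.0 / 702.0 = 0.01709 A
P_R_A = I² × R_A = (0.01709)² × 612 = 0.1788 W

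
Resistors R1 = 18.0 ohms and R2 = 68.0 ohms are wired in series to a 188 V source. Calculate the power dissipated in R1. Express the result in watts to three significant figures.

86.0 W

In a series string the same current flows through every resistor — find that current, then P = I²R for the one we want.
R_total = 18.0 + 68.0 = 86.00 Ω
I = V / R_total = 188 / 86.00 = 2.186 A
P_R1 = I² × R1 = (2.186)² × 18.0 = 86.02 W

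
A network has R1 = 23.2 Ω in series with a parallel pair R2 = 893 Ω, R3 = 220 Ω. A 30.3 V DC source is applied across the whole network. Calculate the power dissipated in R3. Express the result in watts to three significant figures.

Replace R2 and R3 with their parallel equivalent so the circuit becomes R1 in series with R_p.
R_p = (893×220)/(893+220) = 176.5 Ω
R_total = 23.2 + 176.5 = 199.7 Ω
I = V / R_total = 30.3 / 199.7 = 0.1517 A
Voltage across the parallel pair: V_p = I × R_p = 0.1517 × 176.5 = 26.78 V
R3 sees V_p directly, so P = V_p² / R3.
P_R3 = (26.78)² / 220 = 3.260 W

3.26 W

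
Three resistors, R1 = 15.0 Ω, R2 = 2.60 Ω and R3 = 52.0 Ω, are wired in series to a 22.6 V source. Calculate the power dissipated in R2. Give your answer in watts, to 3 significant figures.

Series elements share the same current, so find I first, then use P = I²R.
R_total = 15.0 + 2.60 + 52.0 = 69.60 Ω
I = V / R_total = 22.6 / 69.60 = 0.3247 A
P_R2 = I² × R2 = (0.3247)² × 2.60 = 0.2741 W

0.274 W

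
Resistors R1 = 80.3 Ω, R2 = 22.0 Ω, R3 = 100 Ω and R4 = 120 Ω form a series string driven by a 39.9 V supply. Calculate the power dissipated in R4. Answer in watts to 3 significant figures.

The current is common to all series resistors; compute it, then apply P = I²R for the target.
R_total = 80.3 + 22.0 + 100 + 120 = 322.3 Ω
I = V / R_total = 39.9 / 322.3 = 0.1238 A
P_R4 = I² × R4 = (0.1238)² × 120 = 1.839 W

1.84 W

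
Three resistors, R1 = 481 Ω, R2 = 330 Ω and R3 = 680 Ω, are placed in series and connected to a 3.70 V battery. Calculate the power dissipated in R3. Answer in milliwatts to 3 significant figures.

Every series element carries the same I. Get I from the total resistance, then P = I² × R3.
R_total = 481 + 330 + 680 = 1491 Ω
I = V / R_total = 3.70 / 1491 = 0.002482 A
P_R3 = I² × R3 = (0.002482)² × 680 = 0.004188 W

4.19 mW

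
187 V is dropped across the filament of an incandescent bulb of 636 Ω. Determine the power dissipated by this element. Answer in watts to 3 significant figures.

55.0 W

We know the drop across the element and its resistance — P = V²/R, one step.
P = (187 V)² / 636 Ω = 54.98 W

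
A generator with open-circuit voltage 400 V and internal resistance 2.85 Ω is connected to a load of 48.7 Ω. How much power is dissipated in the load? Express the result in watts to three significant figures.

Find the circuit current first, then P = I²R for the load (series elements share I).
I = ε / (r + R) = 400 / (2.85 + 48.7) = 7.759 A
P_load = I² R = (7.759)² × 48.7 = 2932 W

2930 W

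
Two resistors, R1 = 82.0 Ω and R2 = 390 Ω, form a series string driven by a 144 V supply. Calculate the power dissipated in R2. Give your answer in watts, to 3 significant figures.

Since the resistors are in series they all carry the loop current I = V/R_total; the power in any one is I²R.
R_total = 82.0 + 390 = 472.0 Ω
I = V / R_total = 144 / 472.0 = 0.3051 A
P_R2 = I² × R2 = (0.3051)² × 390 = 36.30 W

36.3 W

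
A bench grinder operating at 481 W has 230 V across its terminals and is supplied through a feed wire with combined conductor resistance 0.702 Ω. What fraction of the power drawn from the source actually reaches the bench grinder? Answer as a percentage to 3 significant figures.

99.4 %

I = P / V = 481 / 230 = 2.091 A through the feed wire.
P_line = I² R_line = (2.091)² × 0.702 = 3.070 W
P_source = P_load + P_line = 481.0 + 3.070 = 484.1 W
η = P_load / P_source = 481.0 / 484.1 = 0.9937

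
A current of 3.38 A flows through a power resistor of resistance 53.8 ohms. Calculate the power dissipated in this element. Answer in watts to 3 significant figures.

615 W

With I and R stated, P = I²R applies in one step.
P = (3.380 A)² × 53.8 Ω = 614.6 W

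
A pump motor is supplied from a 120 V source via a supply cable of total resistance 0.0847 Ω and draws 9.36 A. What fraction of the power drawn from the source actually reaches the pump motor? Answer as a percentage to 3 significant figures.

The supply cable carries the full 9.36 A.
P_line = I² R_line = (9.360)² × 0.0847 = 7.421 W
P_source = V I = 120 × 9.360 = 1123 W; P_load = 1116 W
η = P_load / P_source = 1116 / 1123 = 0.9934

99.3 %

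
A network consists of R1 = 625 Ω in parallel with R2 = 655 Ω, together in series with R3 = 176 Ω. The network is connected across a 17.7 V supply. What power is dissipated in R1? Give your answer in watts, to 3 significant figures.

First find R_p for the parallel pair, then treat R_p + R3 as a series loop.
R_p = (625×655)/(625+655) = 319.8 Ω
R_total = R_p + 176 = 319.8 + 176 = 495.8 Ω
I = V / R_total = 17.7 / 495.8 = 0.03570 A
Voltage across the parallel pair: V_p = I × R_p = 0.03570 × 319.8 = 11.42 V
Use P = V²/R for R1 with V = V_p.
P_R1 = (11.42)² / 625 = 0.2086 W

0.209 W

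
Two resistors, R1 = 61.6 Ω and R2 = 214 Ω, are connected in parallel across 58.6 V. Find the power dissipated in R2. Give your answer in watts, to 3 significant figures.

R2 sits directly across the source, so P = V²/R with V = 58.6 V.
P_R2 = V² / R2 = (58.6)² / 214 Ω = 16.05 W

16.0 W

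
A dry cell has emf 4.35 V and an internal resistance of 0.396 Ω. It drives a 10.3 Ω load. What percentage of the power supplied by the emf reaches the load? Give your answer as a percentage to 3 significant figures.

η = P_load/(P_load+P_int) = I²R/(I²R+I²r) = R/(R+r) — the I² cancels for series elements.
η = R / (R + r) = 10.3 / (10.3 + 0.396) = 0.9630

96.3 %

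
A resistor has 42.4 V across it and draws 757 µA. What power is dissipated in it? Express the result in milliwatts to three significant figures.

Both the voltage across and the current through the element are known, so P = V I applies directly.
P = 42.4 V × 0.0007570 A = 0.03210 W

32.1 mW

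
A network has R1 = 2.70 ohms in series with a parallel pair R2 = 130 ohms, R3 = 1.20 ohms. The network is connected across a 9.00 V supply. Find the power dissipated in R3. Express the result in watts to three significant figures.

6.31 W

First combine the parallel branches into one equivalent R_p, then R1 + R_p is a series pair.
R_p = (130×1.20)/(130+1.20) = 1.189 Ω
R_total = 2.70 + 1.189 = 3.889 Ω
I = V / R_total = 9.00 / 3.889 = 2.314 A
Voltage across the parallel pair: V_p = I × R_p = 2.314 × 1.189 = 2.752 V
R3 sees V_p directly, so P = V_p² / R3.
P_R3 = (2.752)² / 1.20 = 6.310 W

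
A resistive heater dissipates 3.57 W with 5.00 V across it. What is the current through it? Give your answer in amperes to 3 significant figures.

0.714 A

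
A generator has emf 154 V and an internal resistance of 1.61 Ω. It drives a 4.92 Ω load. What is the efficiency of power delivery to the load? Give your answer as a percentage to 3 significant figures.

75.3 %

Both r and R carry the same current, so the power split is just the resistance split: η = R/(R+r).
η = R / (R + r) = 4.92 / (4.92 + 1.61) = 0.7534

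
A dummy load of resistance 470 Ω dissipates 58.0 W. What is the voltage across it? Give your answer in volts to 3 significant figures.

165 V

Inverting the appropriate power form: V = √(P R).
V = √(58.0 × 470) = 165.1 V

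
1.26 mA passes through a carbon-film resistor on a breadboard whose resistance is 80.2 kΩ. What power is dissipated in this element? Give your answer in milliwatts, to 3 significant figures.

127 mW

With I and R stated, P = I²R applies in one step.
P = (0.001260 A)² × 80200 Ω = 0.1273 W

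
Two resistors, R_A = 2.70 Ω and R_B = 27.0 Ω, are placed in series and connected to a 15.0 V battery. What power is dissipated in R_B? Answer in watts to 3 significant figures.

6.89 W

Every series element carries the same I. Get I from the total resistance, then P = I² × R_B.
R_total = 2.70 + 27.0 = 29.70 Ω
I = V / R_total = 15.0 / 29.70 = 0.5051 A
P_R_B = I² × R_B = (0.5051)² × 27.0 = 6.887 W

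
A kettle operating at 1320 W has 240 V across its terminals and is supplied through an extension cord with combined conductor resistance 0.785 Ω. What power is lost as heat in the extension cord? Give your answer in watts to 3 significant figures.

The extension cord is a series resistance carrying the load current; its dissipation is I²R_line.
I = P / V = 1320 / 240 = 5.500 A through the extension cord.
P_line = I² R_line = (5.500)² × 0.785 = 23.75 W

23.7 W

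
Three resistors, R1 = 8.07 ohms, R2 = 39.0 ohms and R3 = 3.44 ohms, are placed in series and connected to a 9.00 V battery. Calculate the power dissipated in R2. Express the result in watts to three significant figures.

1.24 W

Series elements share the same current, so find I first, then use P = I²R.
R_total = 8.07 + 39.0 + 3.44 = 50.51 Ω
I = V / R_total = 9.00 / 50.51 = 0.1782 A
P_R2 = I² × R2 = (0.1782)² × 39.0 = 1.238 W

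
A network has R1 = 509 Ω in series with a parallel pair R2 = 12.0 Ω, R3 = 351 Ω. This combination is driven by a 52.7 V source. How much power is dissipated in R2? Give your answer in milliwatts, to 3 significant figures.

Replace R2 and R3 with their parallel equivalent so the circuit becomes R1 in series with R_p.
R_p = (12.0×351)/(12.0+351) = 11.60 Ω
R_total = 509 + 11.60 = 520.6 Ω
I = V / R_total = 52.7 / 520.6 = 0.1012 A
Voltage across the parallel pair: V_p = I × R_p = 0.1012 × 11.60 = 1.175 V
With V_p across R2, its power is V_p²/R2.
P_R2 = (1.175)² / 12.0 = 0.1150 W

115 mW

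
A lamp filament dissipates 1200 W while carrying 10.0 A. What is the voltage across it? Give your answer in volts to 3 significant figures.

From P = V I = I²R = V²/R, with the two given quantities we get V = P / I.
V = 1200 / 10.00 = 120.0 V

120 V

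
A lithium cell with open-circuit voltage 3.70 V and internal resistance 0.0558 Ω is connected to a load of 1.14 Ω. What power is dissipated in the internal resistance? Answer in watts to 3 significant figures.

0.534 W

The internal resistance carries the same current as the load; P_int = I²r.
I = ε / (r + R) = 3.70 / (0.0558 + 1.14) = 3.094 A
P_int = I² r = (3.094)² × 0.0558 = 0.5342 W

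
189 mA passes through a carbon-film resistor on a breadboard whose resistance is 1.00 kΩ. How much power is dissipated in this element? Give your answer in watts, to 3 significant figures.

35.7 W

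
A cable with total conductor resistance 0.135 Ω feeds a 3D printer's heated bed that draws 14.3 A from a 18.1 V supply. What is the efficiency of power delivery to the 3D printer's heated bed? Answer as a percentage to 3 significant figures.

89.3 %

The cable carries the full 14.3 A.
P_line = I² R_line = (14.30)² × 0.135 = 27.61 W
P_source = V I = 18.1 × 14.30 = 258.8 W; P_load = 231.2 W
η = P_load / P_source = 231.2 / 258.8 = 0.8933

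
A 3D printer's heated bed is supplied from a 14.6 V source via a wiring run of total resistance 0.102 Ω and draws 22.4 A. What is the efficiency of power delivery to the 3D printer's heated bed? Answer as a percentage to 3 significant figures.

The wiring run carries the full 22.4 A.
P_line = I² R_line = (22.40)² × 0.102 = 51.18 W
P_source = V I = 14.6 × 22.40 = 327.0 W; P_load = 275.9 W
η = P_load / P_source = 275.9 / 327.0 = 0.8435

84.4 %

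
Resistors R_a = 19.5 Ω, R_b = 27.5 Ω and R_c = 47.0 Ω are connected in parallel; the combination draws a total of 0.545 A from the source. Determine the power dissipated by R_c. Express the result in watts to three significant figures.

0.533 W

Parallel branches share V, not I — compute V via R_eq, then use V²/R for the target branch.
1/R_eq = 1/19.5 + 1/27.5 + 1/47.0 ⇒ R_eq = 9.181 Ω
V = I_total × R_eq = 0.5450 × 9.181 = 5.004 V
P_R_c = V² / R_c = (5.004)² / 47.0 = 0.5327 W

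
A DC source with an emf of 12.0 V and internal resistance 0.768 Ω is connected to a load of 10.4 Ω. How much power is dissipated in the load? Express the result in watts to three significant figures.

The internal resistance and the load are in series, so the same I flows through both; get I from ε/(r+R), then I²R for the load.
I = ε / (r + R) = 12.0 / (0.768 + 10.4) = 1.074 A
P_load = I² R = (1.074)² × 10.4 = 12.01 W

12.0 W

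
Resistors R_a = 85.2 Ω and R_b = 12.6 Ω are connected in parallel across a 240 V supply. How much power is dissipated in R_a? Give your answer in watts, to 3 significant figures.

676 W

Each parallel branch sees the full supply voltage, so P = V²/R applies directly to the target branch.
P_R_a = V² / R_a = (240)² / 85.2 Ω = 676.1 W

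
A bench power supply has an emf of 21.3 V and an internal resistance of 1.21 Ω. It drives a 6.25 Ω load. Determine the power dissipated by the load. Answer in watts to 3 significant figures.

51.0 W

With r and R in series, I = ε/(r+R); the load dissipates I²R.
I = ε / (r + R) = 21.3 / (1.21 + 6.25) = 2.855 A
P_load = I² R = (2.855)² × 6.25 = 50.95 W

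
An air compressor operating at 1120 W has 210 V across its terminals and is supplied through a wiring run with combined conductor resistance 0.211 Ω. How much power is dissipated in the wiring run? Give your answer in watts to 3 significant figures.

6.00 W

Line loss is just I²R for the cable — we know both I and R_line directly.
I = P / V = 1120 / 210 = 5.333 A through the wiring run.
P_line = I² R_line = (5.333)² × 0.211 = 6.002 W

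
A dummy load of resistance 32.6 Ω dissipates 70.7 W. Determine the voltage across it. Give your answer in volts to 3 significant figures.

48.0 V

From P = V I = I²R = V²/R, with the two given quantities we get V = √(P R).
V = √(70.7 × 32.6) = 48.01 V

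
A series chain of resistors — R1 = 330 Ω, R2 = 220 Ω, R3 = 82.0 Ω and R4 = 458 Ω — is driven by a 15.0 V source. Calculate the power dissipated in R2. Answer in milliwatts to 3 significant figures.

In a series string the same current flows through every resistor — find that current, then P = I²R for the one we want.
R_total = 330 + 220 + 82.0 + 458 = 1090 Ω
I = V / R_total = 15.0 / 1090 = 0.01376 A
P_R2 = I² × R2 = (0.01376)² × 220 = 0.04166 W

41.7 mW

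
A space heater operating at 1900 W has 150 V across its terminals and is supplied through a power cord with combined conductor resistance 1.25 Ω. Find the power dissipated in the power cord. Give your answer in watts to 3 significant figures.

Only the current and the line resistance are needed for the I²R loss.
I = P / V = 1900 / 150 = 12.67 A through the power cord.
P_line = I² R_line = (12.67)² × 1.25 = 200.6 W

201 W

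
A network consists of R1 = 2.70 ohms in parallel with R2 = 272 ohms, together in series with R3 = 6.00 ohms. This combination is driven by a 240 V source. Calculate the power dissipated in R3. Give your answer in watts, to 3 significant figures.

Reduce the parallel combination to a single R_p; the circuit then becomes R_p in series with the remaining resistor.
R_p = (2.70×272)/(2.70+272) = 2.673 Ω
R_total = R_p + 6.00 = 2.673 + 6.00 = 8.673 Ω
I = V / R_total = 240 / 8.673 = 27.67 A
R3 is the series element, so its power is I²R.
P_R3 = (27.67)² × 6.00 = 4594 W

4590 W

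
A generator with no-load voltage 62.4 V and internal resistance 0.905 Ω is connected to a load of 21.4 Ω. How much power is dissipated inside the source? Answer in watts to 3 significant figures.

7.08 W

The internal resistance carries the same current as the load; P_int = I²r.
I = ε / (r + R) = 62.4 / (0.905 + 21.4) = 2.798 A
P_int = I² r = (2.798)² × 0.905 = 7.083 W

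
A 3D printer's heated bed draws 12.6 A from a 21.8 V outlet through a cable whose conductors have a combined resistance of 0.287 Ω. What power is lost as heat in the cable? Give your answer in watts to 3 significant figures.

45.6 W

The cable is a series resistance carrying the load current; its dissipation is I²R_line.
The cable carries the full 12.6 A.
P_line = I² R_line = (12.60)² × 0.287 = 45.56 W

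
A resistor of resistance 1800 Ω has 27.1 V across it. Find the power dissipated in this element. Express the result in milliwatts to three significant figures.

408 mW

With V across and R both known, P = V²/R gives the dissipation directly.
P = (27.1 V)² / 1800 Ω = 0.4080 W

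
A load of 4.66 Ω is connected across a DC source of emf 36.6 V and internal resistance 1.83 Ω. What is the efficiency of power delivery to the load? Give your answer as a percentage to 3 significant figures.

Efficiency is P_load / P_total. With a series r and R sharing the same I, P = I²R for each, so η = R/(R+r).
η = R / (R + r) = 4.66 / (4.66 + 1.83) = 0.7180

71.8 %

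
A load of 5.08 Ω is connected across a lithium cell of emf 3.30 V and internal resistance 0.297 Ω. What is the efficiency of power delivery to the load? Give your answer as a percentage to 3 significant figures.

94.5 %

The source delivers εI, of which I²R reaches the load and I²r is lost; since I is common, η = R/(R+r).
η = R / (R + r) = 5.08 / (5.08 + 0.297) = 0.9448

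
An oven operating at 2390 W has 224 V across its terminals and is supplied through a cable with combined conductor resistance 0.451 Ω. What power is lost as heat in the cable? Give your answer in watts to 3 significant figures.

Only the current and the line resistance are needed for the I²R loss.
I = P / V = 2390 / 224 = 10.67 A through the cable.
P_line = I² R_line = (10.67)² × 0.451 = 51.34 W

51.3 W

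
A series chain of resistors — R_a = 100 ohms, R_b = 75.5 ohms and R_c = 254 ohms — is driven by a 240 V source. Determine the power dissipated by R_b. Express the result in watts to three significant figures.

Series elements share the same current, so find I first, then use P = I²R.
R_total = 100 + 75.5 + 254 = 429.5 Ω
I = V / R_total = 240 / 429.5 = 0.5588 A
P_R_b = I² × R_b = (0.5588)² × 75.5 = 23.57 W

23.6 W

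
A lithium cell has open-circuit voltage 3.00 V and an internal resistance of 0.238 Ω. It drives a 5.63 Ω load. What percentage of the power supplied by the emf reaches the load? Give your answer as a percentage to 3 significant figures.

95.9 %

η = P_load/(P_load+P_int) = I²R/(I²R+I²r) = R/(R+r) — the I² cancels for series elements.
η = R / (R + r) = 5.63 / (5.63 + 0.238) = 0.9594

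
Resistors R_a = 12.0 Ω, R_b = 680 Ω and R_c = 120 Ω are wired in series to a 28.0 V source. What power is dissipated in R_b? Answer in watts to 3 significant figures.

Since the resistors are in series they all carry the loop current I = V/R_total; the power in any one is I²R.
R_total = 12.0 + 680 + 120 = 812.0 Ω
I = V / R_total = 28.0 / 812.0 = 0.03448 A
P_R_b = I² × R_b = (0.03448)² × 680 = 0.8086 W

0.809 W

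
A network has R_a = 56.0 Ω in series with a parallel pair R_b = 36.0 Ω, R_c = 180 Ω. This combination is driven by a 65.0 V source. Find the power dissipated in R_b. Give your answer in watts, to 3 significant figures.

14.3 W

Reduce the parallel pair to R_p first; the network is then a simple series string.
R_p = (36.0×180)/(36.0+180) = 30.00 Ω
R_total = 56.0 + 30.00 = 86.00 Ω
I = V / R_total = 65.0 / 86.00 = 0.7558 A
Voltage across the parallel pair: V_p = I × R_p = 0.7558 × 30.00 = 22.67 V
R_b sees V_p directly, so P = V_p² / R_b.
P_R_b = (22.67)² / 36.0 = 14.28 W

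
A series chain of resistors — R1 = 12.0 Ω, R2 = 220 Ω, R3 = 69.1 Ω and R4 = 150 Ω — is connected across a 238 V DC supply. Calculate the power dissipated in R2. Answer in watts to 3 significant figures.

The current is common to all series resistors; compute it, then apply P = I²R for the target.
R_total = 12.0 + 220 + 69.1 + 150 = 451.1 Ω
I = V / R_total = 238 / 451.1 = 0.5276 A
P_R2 = I² × R2 = (0.5276)² × 220 = 61.24 W

61.2 W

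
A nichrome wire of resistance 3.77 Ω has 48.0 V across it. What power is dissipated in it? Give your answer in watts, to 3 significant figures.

We know the drop across the element and its resistance — P = V²/R, one step.
P = (48.0 V)² / 3.77 Ω = 611.1 W

611 W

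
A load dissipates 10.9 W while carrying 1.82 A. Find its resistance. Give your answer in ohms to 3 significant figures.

Inverting the appropriate power form: R = P / I².
R = 10.9 / (1.820)² = 3.291 Ω

3.29 Ω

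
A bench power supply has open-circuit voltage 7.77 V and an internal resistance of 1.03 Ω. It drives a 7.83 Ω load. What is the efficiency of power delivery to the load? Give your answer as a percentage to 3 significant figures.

88.4 %

Both r and R carry the same current, so the power split is just the resistance split: η = R/(R+r).
η = R / (R + r) = 7.83 / (7.83 + 1.03) = 0.8837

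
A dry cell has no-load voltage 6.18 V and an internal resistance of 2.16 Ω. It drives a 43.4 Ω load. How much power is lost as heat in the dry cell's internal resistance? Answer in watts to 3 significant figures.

The source's internal resistance is just another series element carrying I; its dissipation is I²r.
I = ε / (r + R) = 6.18 / (2.16 + 43.4) = 0.1356 A
P_int = I² r = (0.1356)² × 2.16 = 0.03974 W

0.0397 W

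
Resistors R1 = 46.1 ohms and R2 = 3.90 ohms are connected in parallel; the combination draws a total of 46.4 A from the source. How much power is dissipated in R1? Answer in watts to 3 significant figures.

Only the total current is stated, so first find the parallel equivalent to get the voltage across the combination.
1/R_eq = 1/46.1 + 1/3.90 ⇒ R_eq = 3.596 Ω
V = I_total × R_eq = 46.40 × 3.596 = 166.8 V
P_R1 = V² / R1 = (166.8)² / 46.1 = 603.8 W

604 W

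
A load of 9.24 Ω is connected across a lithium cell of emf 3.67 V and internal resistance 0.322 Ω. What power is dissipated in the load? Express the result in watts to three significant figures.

Find the circuit current first, then P = I²R for the load (series elements share I).
I = ε / (r + R) = 3.67 / (0.322 + 9.24) = 0.3838 A
P_load = I² R = (0.3838)² × 9.24 = 1.361 W

1.36 W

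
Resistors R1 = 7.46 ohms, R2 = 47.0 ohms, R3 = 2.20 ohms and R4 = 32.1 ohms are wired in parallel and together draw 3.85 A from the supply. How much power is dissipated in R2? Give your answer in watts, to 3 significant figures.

0.767 W

Only the total current is stated, so first find the parallel equivalent to get the voltage across the combination.
1/R_eq = 1/7.46 + 1/47.0 + 1/2.20 + 1/32.1 ⇒ R_eq = 1.560 Ω
V = I_total × R_eq = 3.850 × 1.560 = 6.006 V
P_R2 = V² / R2 = (6.006)² / 47.0 = 0.7675 W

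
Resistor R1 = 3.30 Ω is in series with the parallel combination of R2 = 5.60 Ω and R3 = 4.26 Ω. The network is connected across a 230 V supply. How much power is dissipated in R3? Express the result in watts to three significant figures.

Reduce the parallel pair to R_p first; the network is then a simple series string.
R_p = (5.60×4.26)/(5.60+4.26) = 2.419 Ω
R_total = 3.30 + 2.419 = 5.719 Ω
I = V / R_total = 230 / 5.719 = 40.21 A
Voltage across the parallel pair: V_p = I × R_p = 40.21 × 2.419 = 97.30 V
R3 sees V_p directly, so P = V_p² / R3.
P_R3 = (97.30)² / 4.26 = 2222 W

2220 W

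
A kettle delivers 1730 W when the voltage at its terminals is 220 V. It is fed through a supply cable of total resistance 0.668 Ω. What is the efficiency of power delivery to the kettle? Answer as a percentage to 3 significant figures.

I = P / V = 1730 / 220 = 7.864 A through the supply cable.
P_line = I² R_line = (7.864)² × 0.668 = 41.31 W
P_source = P_load + P_line = 1730 + 41.31 = 1771 W
η = P_load / P_source = 1730 / 1771 = 0.9767

97.7 %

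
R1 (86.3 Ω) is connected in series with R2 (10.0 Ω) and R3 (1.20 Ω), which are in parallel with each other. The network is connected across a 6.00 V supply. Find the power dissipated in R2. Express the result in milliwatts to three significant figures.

First combine the parallel branches into one equivalent R_p, then R1 + R_p is a series pair.
R_p = (10.0×1.20)/(10.0+1.20) = 1.071 Ω
R_total = 86.3 + 1.071 = 87.37 Ω
I = V / R_total = 6.00 / 87.37 = 0.06867 A
Voltage across the parallel pair: V_p = I × R_p = 0.06867 × 1.071 = 0.07358 V
R2 sees V_p directly, so P = V_p² / R2.
P_R2 = (0.07358)² / 10.0 = 0.0005414 W

0.541 mW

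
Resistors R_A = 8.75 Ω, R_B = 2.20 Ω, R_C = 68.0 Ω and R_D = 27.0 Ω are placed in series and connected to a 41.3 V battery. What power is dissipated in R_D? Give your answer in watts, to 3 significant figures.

The current is common to all series resistors; compute it, then apply P = I²R for the target.
R_total = 8.75 + 2.20 + 68.0 + 27.0 = 106.0 Ω
I = V / R_total = 41.3 / 106.0 = 0.3898 A
P_R_D = I² × R_D = (0.3898)² × 27.0 = 4.103 W

4.10 W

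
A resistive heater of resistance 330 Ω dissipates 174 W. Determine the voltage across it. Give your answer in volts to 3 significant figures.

The two known quantities fix the third via V = √(P R).
V = √(174 × 330) = 239.6 V

240 V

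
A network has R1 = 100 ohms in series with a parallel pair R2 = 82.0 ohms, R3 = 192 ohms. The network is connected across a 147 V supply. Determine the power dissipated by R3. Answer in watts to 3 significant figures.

15.0 W

Replace R2 and R3 with their parallel equivalent so the circuit becomes R1 in series with R_p.
R_p = (82.0×192)/(82.0+192) = 57.46 Ω
R_total = 100 + 57.46 = 157.5 Ω
I = V / R_total = 147 / 157.5 = 0.9336 A
Voltage across the parallel pair: V_p = I × R_p = 0.9336 × 57.46 = 53.64 V
R3 is across V_p, so use P = V²/R for that branch.
P_R3 = (53.64)² / 192 = 14.99 W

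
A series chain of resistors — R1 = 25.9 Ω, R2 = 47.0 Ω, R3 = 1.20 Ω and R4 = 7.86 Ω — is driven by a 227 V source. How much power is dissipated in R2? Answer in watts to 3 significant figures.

In a series string the same current flows through every resistor — find that current, then P = I²R for the one we want.
R_total = 25.9 + 47.0 + 1.20 + 7.86 = 81.96 Ω
I = V / R_total = 227 / 81.96 = 2.770 A
P_R2 = I² × R2 = (2.770)² × 47.0 = 360.5 W

361 W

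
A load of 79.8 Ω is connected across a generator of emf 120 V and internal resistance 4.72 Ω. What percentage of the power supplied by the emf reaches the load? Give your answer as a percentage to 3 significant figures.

94.4 %

Efficiency is P_load / P_total. With a series r and R sharing the same I, P = I²R for each, so η = R/(R+r).
η = R / (R + r) = 79.8 / (79.8 + 4.72) = 0.9442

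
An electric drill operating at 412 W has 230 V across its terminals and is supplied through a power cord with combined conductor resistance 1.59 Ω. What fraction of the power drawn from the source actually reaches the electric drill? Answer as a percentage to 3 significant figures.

I = P / V = 412 / 230 = 1.791 A through the power cord.
P_line = I² R_line = (1.791)² × 1.59 = 5.102 W
P_source = P_load + P_line = 412.0 + 5.102 = 417.1 W
η = P_load / P_source = 412.0 / 417.1 = 0.9878

98.8 %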